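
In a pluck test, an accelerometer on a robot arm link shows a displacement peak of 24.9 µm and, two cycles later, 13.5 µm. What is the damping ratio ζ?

Logarithmic decrement δ = (1/n)·ln(x₀/x_n) = (1/2)·ln(24.9/13.5) = (1/2)·ln(1.844) = 0.3061.
ζ = δ/√(4π² + δ²) = 0.3061/√(39.48 + 0.0937) = 0.3061/6.291 = 0.04866.

0.0487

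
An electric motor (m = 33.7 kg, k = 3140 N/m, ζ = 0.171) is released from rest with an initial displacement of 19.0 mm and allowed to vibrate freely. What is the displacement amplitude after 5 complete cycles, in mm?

0.0814 mm

Logarithmic decrement δ = 2πζ/√(1 − ζ²) = 2π × 0.1710/√(1 − 0.0292) = 1.090.
After n cycles, x_n/x₀ = e^(−nδ), so x_5 = 19.0 × e^(−5 × 1.090) = 19.0 × 0.004286 = 0.08143 mm.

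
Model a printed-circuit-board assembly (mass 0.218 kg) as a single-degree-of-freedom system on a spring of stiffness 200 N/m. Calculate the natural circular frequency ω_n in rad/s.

30.3 rad/s

ω_n = √(k/m) = √(200.0/0.218) = √917.4 = 30.29 rad/s.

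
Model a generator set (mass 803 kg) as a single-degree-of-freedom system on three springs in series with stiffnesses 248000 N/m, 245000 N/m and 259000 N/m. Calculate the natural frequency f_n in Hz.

1.62 Hz

Series springs: 1/k_eq = 1/248000 + 1/245000 + 1/259000 = 1.197×10^-5, so k_eq = 83510 N/m.
ω_n = √(k_eq/m) = √(83510/803) = √104.0 = 10.20 rad/s.
f_n = ω_n/(2π) = 10.20/6.283 = 1.623 Hz.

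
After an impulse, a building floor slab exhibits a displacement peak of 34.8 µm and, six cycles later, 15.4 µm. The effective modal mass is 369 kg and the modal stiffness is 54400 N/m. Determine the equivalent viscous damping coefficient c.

194 N·s/m

Logarithmic decrement δ = (1/n)·ln(x₀/x_n) = (1/6)·ln(34.8/15.4) = (1/6)·ln(2.260) = 0.1359.
ζ = δ/√(4π² + δ²) = 0.1359/√(39.48 + 0.0185) = 0.1359/6.285 = 0.02162.
c = ζ · 2√(km) = 0.02162 × 2√(54400 × 369) = 0.02162 × 8961 = 193.7 N·s/m.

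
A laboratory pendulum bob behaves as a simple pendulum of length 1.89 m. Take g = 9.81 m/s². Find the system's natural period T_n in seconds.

2.76 s

For a simple pendulum ω_n = √(g/L) = √(9.81/1.89) = √5.190 = 2.278 rad/s.
T_n = 2π/ω_n = 6.283/2.278 = 2.758 s.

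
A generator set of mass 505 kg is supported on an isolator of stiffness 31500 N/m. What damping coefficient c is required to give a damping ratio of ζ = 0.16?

1280 N·s/m

c_c = 2√(k·m) = 2√(31500 × 505) = 7977 N·s/m.
c = ζ·c_c = 0.16 × 7977 = 1276 N·s/m.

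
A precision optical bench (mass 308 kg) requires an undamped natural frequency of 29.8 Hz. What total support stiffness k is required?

10800000 N/m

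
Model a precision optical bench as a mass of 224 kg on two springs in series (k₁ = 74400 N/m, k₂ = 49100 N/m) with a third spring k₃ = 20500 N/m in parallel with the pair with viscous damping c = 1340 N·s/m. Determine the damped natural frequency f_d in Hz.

2.33 Hz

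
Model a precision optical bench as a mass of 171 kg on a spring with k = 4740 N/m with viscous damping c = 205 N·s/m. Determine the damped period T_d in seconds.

ω_n = √(k/m) = √(4740/171) = 5.265 rad/s.
Critical damping c_c = 2√(k·m) = 2√(4740 × 171) = 1801 N·s/m, so ζ = c/c_c = 205/1801 = 0.1139.
ω_d = ω_n√(1 − ζ²) = 5.265 × √(1 − 0.0130) = 5.231 rad/s.
T_d = 2π/ω_d = 1.201 s.

1.20 s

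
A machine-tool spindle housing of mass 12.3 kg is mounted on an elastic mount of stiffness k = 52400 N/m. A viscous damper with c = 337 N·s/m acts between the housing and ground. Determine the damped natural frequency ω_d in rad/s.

63.8 rad/s

ω_n = √(k/m) = √(52400/12.3) = 65.27 rad/s.
Critical damping c_c = 2√(k·m) = 2√(52400 × 12.3) = 1606 N·s/m, so ζ = c/c_c = 337/1606 = 0.2099.
ω_d = ω_n√(1 − ζ²) = 65.27 × √(1 − 0.0441) = 63.82 rad/s.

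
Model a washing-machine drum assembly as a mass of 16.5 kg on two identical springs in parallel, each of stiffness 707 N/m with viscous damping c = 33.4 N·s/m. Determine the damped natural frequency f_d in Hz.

Parallel springs add: k_eq = 2 × 707 = 1414 N/m.
ω_n = √(k_eq/m) = √(1414/16.5) = 9.257 rad/s.
Critical damping c_c = 2√(k_eq·m) = 2√(1414 × 16.5) = 305.5 N·s/m, so ζ = c/c_c = 33.4/305.5 = 0.1093.
ω_d = ω_n√(1 − ζ²) = 9.257 × √(1 − 0.0120) = 9.202 rad/s.
f_d = ω_d/(2π) = 1.465 Hz.

1.46 Hz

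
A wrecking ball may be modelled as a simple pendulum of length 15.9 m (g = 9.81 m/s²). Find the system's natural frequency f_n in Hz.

For a simple pendulum ω_n = √(g/L) = √(9.81/15.9) = √0.6170 = 0.7855 rad/s.
f_n = ω_n/(2π) = 0.7855/6.283 = 0.1250 Hz.

0.125 Hz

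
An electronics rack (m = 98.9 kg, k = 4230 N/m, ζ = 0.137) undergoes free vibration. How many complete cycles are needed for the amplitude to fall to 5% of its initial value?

4 cycles

Logarithmic decrement δ = 2πζ/√(1 − ζ²) = 2π × 0.1370/√(1 − 0.0188) = 0.8690.
x_n/x₀ = e^(−nδ) ≤ 0.05; take ln: n ≥ ln(1/0.05)/δ = 2.996/0.8690 = 3.447.
So 4 complete cycles are required.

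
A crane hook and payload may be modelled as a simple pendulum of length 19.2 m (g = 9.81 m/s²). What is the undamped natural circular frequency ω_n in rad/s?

0.715 rad/s

For a simple pendulum ω_n = √(g/L) = √(9.81/19.2) = √0.5109 = 0.7148 rad/s.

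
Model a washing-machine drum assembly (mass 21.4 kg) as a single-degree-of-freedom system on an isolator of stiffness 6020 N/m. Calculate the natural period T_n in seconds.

ω_n = √(k/m) = √(6020/21.4) = √281.3 = 16.77 rad/s.
T_n = 2π/ω_n = 6.283/16.77 = 0.3746 s.

0.375 s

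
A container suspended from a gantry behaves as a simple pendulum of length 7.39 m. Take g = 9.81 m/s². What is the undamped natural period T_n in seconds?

5.45 s

For a simple pendulum ω_n = √(g/L) = √(9.81/7.39) = √1.327 = 1.152 rad/s.
T_n = 2π/ω_n = 6.283/1.152 = 5.453 s.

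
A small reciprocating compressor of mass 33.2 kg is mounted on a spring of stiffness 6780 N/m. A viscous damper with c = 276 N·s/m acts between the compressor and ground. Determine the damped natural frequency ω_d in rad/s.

ω_n = √(k/m) = √(6780/33.2) = 14.29 rad/s.
Critical damping c_c = 2√(k·m) = 2√(6780 × 33.2) = 948.9 N·s/m, so ζ = c/c_c = 276/948.9 = 0.2909.
ω_d = ω_n√(1 − ζ²) = 14.29 × √(1 − 0.0846) = 13.67 rad/s.

13.7 rad/s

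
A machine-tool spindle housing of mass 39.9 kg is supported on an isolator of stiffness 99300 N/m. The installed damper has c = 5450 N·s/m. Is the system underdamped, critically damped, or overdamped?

overdamped

c_c = 2√(k·m) = 3981 N·s/m; ζ = c/c_c = 5450/3981 = 1.37.
Since ζ > 1 the system is overdamped.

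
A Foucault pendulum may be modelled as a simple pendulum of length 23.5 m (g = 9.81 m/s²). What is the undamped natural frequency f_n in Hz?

0.103 Hz

For a simple pendulum ω_n = √(g/L) = √(9.81/23.5) = √0.4174 = 0.6461 rad/s.
f_n = ω_n/(2π) = 0.6461/6.283 = 0.1028 Hz.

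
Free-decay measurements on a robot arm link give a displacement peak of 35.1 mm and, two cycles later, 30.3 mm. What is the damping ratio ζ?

Logarithmic decrement δ = (1/n)·ln(x₀/x_n) = (1/2)·ln(35.1/30.3) = (1/2)·ln(1.158) = 0.07353.
ζ = δ/√(4π² + δ²) = 0.07353/√(39.48 + 0.00541) = 0.07353/6.284 = 0.01170.

0.0117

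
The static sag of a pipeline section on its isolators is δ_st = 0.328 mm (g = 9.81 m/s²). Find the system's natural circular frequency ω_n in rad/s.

ω_n = √(g/δ_st) = √(9.81/0.000328) = √29910 = 172.9 rad/s.

173 rad/s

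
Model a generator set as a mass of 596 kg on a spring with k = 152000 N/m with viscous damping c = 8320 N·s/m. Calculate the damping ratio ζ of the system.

ω_n = √(k/m) = √(152000/596) = 15.97 rad/s.
Critical damping c_c = 2√(k·m) = 2√(152000 × 596) = 19040 N·s/m, so ζ = c/c_c = 8320/19040 = 0.4371.

0.437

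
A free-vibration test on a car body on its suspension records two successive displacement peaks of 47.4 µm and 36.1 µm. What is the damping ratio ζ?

Logarithmic decrement δ = (1/n)·ln(x₀/x_n) = (1/1)·ln(47.4/36.1) = (1/1)·ln(1.313) = 0.2723.
ζ = δ/√(4π² + δ²) = 0.2723/√(39.48 + 0.0742) = 0.2723/6.289 = 0.04330.

0.0433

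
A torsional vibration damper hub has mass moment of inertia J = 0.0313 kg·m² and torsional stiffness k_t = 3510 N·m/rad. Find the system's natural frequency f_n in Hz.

53.3 Hz

ω_n = √(k_t/J) = √(3510/0.0313) = √112100 = 334.9 rad/s.
f_n = ω_n/(2π) = 334.9/6.283 = 53.30 Hz.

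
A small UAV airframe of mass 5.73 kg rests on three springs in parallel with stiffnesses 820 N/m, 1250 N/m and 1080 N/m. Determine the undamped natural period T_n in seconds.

Parallel springs add: k_eq = 820 + 1250 + 1080 = 3150 N/m.
ω_n = √(k_eq/m) = √(3150/5.73) = √549.7 = 23.45 rad/s.
T_n = 2π/ω_n = 6.283/23.45 = 0.2680 s.

0.268 s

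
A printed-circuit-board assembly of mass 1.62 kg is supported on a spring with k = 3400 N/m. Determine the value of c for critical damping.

148 N·s/m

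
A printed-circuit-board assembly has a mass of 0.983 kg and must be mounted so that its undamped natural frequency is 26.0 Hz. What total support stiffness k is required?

26200 N/m

ω_n = 2πf_n = 2π × 26.0 = 163.4 rad/s.
k = m·ω_n² = 0.983 × 163.4² = 0.983 × 26690 = 26230 N/m.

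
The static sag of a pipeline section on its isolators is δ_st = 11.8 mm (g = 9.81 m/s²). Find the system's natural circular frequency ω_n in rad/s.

ω_n = √(g/δ_st) = √(9.81/0.0118) = √831.4 = 28.83 rad/s.

28.8 rad/s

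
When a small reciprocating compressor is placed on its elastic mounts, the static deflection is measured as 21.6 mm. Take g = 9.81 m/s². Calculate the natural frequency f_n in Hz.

3.39 Hz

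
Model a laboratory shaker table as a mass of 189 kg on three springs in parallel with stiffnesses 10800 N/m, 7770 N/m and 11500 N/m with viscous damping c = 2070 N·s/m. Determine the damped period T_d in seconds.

Parallel springs add: k_eq = 10800 + 7770 + 11500 = 30070 N/m.
ω_n = √(k_eq/m) = √(30070/189) = 12.61 rad/s.
Critical damping c_c = 2√(k_eq·m) = 2√(30070 × 189) = 4768 N·s/m, so ζ = c/c_c = 2070/4768 = 0.4342.
ω_d = ω_n√(1 − ζ²) = 12.61 × √(1 − 0.188) = 11.36 rad/s.
T_d = 2π/ω_d = 0.5530 s.

0.553 s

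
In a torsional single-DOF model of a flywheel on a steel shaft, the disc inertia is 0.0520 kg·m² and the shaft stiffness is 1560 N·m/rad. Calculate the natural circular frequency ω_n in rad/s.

173 rad/s

ω_n = √(k_t/J) = √(1560/0.0520) = √30000 = 173.2 rad/s.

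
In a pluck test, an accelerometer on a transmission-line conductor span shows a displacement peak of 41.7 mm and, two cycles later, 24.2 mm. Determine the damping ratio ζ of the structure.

0.0433

Logarithmic decrement δ = (1/n)·ln(x₀/x_n) = (1/2)·ln(41.7/24.2) = (1/2)·ln(1.723) = 0.2721.
ζ = δ/√(4π² + δ²) = 0.2721/√(39.48 + 0.0740) = 0.2721/6.289 = 0.04326.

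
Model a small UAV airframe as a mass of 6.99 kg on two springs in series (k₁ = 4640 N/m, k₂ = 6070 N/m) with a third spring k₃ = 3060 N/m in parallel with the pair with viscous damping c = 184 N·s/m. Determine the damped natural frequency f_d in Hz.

Series pair: k_s = k₁k₂/(k₁+k₂) = (4640)(6070)/(4640 + 6070) = 2630 N/m. In parallel with k₃: k_eq = 2630 + 3060 = 5690 N/m.
ω_n = √(k_eq/m) = √(5690/6.99) = 28.53 rad/s.
Critical damping c_c = 2√(k_eq·m) = 2√(5690 × 6.99) = 398.9 N·s/m, so ζ = c/c_c = 184/398.9 = 0.4613.
ω_d = ω_n√(1 − ζ²) = 28.53 × √(1 − 0.213) = 25.31 rad/s.
f_d = ω_d/(2π) = 4.029 Hz.

4.03 Hz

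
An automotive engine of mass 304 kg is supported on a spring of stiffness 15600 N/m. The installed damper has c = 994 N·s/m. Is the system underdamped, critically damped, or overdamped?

underdamped

c_c = 2√(k·m) = 4355 N·s/m; ζ = c/c_c = 994/4355 = 0.228.
Since ζ < 1 the system is underdamped.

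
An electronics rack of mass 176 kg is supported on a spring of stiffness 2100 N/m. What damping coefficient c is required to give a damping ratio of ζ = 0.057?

69.3 N·s/m

c_c = 2√(k·m) = 2√(2100 × 176) = 1216 N·s/m.
c = ζ·c_c = 0.057 × 1216 = 69.31 N·s/m.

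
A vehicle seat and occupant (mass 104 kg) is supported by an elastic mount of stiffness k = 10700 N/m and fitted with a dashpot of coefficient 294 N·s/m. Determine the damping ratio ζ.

ω_n = √(k/m) = √(10700/104) = 10.14 rad/s.
Critical damping c_c = 2√(k·m) = 2√(10700 × 104) = 2110 N·s/m, so ζ = c/c_c = 294/2110 = 0.1394.

0.139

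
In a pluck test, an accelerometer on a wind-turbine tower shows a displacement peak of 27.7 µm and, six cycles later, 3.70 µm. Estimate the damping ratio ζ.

Logarithmic decrement δ = (1/n)·ln(x₀/x_n) = (1/6)·ln(27.7/3.70) = (1/6)·ln(7.486) = 0.3355.
ζ = δ/√(4π² + δ²) = 0.3355/√(39.48 + 0.113) = 0.3355/6.292 = 0.05332.

0.0533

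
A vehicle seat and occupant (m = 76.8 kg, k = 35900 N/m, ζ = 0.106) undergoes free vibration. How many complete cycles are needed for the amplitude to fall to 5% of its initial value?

5 cycles

Logarithmic decrement δ = 2πζ/√(1 − ζ²) = 2π × 0.1060/√(1 − 0.0112) = 0.6698.
x_n/x₀ = e^(−nδ) ≤ 0.05; take ln: n ≥ ln(1/0.05)/δ = 2.996/0.6698 = 4.473.
So 5 complete cycles are required.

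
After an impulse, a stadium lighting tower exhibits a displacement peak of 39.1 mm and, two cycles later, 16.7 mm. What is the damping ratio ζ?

0.0675

Logarithmic decrement δ = (1/n)·ln(x₀/x_n) = (1/2)·ln(39.1/16.7) = (1/2)·ln(2.341) = 0.4254.
ζ = δ/√(4π² + δ²) = 0.4254/√(39.48 + 0.181) = 0.4254/6.298 = 0.06754.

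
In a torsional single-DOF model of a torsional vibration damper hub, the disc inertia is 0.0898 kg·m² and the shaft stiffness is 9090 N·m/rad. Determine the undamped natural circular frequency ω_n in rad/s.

ω_n = √(k_t/J) = √(9090/0.0898) = √101200 = 318.2 rad/s.

318 rad/s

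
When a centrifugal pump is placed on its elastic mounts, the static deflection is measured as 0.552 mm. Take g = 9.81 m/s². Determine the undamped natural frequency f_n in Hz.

21.2 Hz

ω_n = √(g/δ_st) = √(9.81/0.000552) = √17770 = 133.3 rad/s.
f_n = ω_n/(2π) = 133.3/6.283 = 21.22 Hz.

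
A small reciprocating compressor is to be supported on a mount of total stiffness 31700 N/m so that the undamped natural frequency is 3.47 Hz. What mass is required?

66.7 kg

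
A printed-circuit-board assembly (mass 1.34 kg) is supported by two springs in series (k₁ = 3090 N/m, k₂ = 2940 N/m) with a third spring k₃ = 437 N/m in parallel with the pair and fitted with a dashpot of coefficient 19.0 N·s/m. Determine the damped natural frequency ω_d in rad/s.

37.4 rad/s

Series pair: k_s = k₁k₂/(k₁+k₂) = (3090)(2940)/(3090 + 2940) = 1507 N/m. In parallel with k₃: k_eq = 1507 + 437 = 1944 N/m.
ω_n = √(k_eq/m) = √(1944/1.34) = 38.08 rad/s.
Critical damping c_c = 2√(k_eq·m) = 2√(1944 × 1.34) = 102.1 N·s/m, so ζ = c/c_c = 19.0/102.1 = 0.1862.
ω_d = ω_n√(1 − ζ²) = 38.08 × √(1 − 0.0347) = 37.42 rad/s.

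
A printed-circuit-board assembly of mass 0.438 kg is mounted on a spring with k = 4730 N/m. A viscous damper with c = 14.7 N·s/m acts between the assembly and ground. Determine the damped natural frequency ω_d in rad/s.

103 rad/s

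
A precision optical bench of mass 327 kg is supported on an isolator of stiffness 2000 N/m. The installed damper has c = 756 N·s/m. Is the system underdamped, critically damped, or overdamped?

c_c = 2√(k·m) = 1617 N·s/m; ζ = c/c_c = 756/1617 = 0.467.
Since ζ < 1 the system is underdamped.

underdamped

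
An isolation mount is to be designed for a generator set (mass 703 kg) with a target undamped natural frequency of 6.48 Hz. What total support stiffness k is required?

ω_n = 2πf_n = 2π × 6.48 = 40.72 rad/s.
k = m·ω_n² = 703 × 40.72² = 703 × 1658 = 1165000 N/m.

1170000 N/m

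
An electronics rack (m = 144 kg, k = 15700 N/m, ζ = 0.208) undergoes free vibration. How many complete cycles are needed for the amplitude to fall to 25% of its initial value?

Logarithmic decrement δ = 2πζ/√(1 − ζ²) = 2π × 0.2080/√(1 − 0.0433) = 1.336.
x_n/x₀ = e^(−nδ) ≤ 0.25; take ln: n ≥ ln(1/0.25)/δ = 1.386/1.336 = 1.038.
So 2 complete cycles are required.

2 cycles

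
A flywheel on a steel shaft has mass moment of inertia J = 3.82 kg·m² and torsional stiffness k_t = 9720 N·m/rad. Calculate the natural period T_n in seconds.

0.125 s

ω_n = √(k_t/J) = √(9720/3.82) = √2545 = 50.44 rad/s.
T_n = 2π/ω_n = 6.283/50.44 = 0.1246 s.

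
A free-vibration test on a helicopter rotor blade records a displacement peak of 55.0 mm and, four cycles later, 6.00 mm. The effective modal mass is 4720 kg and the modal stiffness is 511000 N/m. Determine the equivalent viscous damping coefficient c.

8630 N·s/m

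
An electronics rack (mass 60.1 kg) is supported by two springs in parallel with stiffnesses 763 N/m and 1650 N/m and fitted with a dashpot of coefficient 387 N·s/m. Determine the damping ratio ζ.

Parallel springs add: k_eq = 763 + 1650 = 2413 N/m.
ω_n = √(k_eq/m) = √(2413/60.1) = 6.336 rad/s.
Critical damping c_c = 2√(k_eq·m) = 2√(2413 × 60.1) = 761.6 N·s/m, so ζ = c/c_c = 387/761.6 = 0.5081.

0.508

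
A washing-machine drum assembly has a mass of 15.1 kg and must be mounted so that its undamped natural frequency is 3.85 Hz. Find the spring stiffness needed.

8840 N/m

ω_n = 2πf_n = 2π × 3.85 = 24.19 rad/s.
k = m·ω_n² = 15.1 × 24.19² = 15.1 × 585.2 = 8836 N/m.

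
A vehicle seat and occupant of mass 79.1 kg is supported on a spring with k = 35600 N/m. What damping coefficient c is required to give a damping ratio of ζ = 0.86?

c_c = 2√(k·m) = 2√(35600 × 79.1) = 3356 N·s/m.
c = ζ·c_c = 0.86 × 3356 = 2886 N·s/m.

2890 N·s/m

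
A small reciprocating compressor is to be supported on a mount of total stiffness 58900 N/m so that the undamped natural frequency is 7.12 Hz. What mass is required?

ω_n = 2πf_n = 2π × 7.12 = 44.74 rad/s.
m = k/ω_n² = 58900/44.74² = 58900/2001 = 29.43 kg.

29.4 kg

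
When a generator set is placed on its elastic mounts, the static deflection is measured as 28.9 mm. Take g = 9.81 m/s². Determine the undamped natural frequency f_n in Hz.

2.93 Hz

ω_n = √(g/δ_st) = √(9.81/0.0289) = √339.4 = 18.42 rad/s.
f_n = ω_n/(2π) = 18.42/6.283 = 2.932 Hz.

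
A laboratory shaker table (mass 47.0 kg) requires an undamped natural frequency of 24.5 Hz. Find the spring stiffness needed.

1110000 N/m

ω_n = 2πf_n = 2π × 24.5 = 153.9 rad/s.
k = m·ω_n² = 47.0 × 153.9² = 47.0 × 23700 = 1114000 N/m.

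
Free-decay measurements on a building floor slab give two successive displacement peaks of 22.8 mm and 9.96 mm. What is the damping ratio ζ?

0.131

Logarithmic decrement δ = (1/n)·ln(x₀/x_n) = (1/1)·ln(22.8/9.96) = (1/1)·ln(2.289) = 0.8282.
ζ = δ/√(4π² + δ²) = 0.8282/√(39.48 + 0.686) = 0.8282/6.338 = 0.1307.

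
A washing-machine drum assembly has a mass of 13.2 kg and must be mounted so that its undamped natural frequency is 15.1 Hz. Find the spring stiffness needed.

119000 N/m

ω_n = 2πf_n = 2π × 15.1 = 94.88 rad/s.
k = m·ω_n² = 13.2 × 94.88² = 13.2 × 9001 = 118800 N/m.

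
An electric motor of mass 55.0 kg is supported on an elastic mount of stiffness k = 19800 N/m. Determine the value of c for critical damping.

2090 N·s/m

c_c = 2√(k·m) = 2√(19800 × 55.0) = 2 × 1044 = 2087 N·s/m.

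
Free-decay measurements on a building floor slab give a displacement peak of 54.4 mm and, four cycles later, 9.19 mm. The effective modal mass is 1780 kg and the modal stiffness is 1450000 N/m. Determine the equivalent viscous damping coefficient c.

7170 N·s/m

Logarithmic decrement δ = (1/n)·ln(x₀/x_n) = (1/4)·ln(54.4/9.19) = (1/4)·ln(5.919) = 0.4446.
ζ = δ/√(4π² + δ²) = 0.4446/√(39.48 + 0.198) = 0.4446/6.299 = 0.07058.
c = ζ · 2√(km) = 0.07058 × 2√(1450000 × 1780) = 0.07058 × 101600 = 7171 N·s/m.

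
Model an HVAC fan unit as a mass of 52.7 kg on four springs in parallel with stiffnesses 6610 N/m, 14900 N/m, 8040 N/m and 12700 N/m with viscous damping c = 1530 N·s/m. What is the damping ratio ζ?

Parallel springs add: k_eq = 6610 + 14900 + 8040 + 12700 = 42250 N/m.
ω_n = √(k_eq/m) = √(42250/52.7) = 28.31 rad/s.
Critical damping c_c = 2√(k_eq·m) = 2√(42250 × 52.7) = 2984 N·s/m, so ζ = c/c_c = 1530/2984 = 0.5127.

0.513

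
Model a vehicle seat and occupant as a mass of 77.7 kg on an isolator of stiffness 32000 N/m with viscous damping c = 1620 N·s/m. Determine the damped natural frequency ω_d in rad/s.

ω_n = √(k/m) = √(32000/77.7) = 20.29 rad/s.
Critical damping c_c = 2√(k·m) = 2√(32000 × 77.7) = 3154 N·s/m, so ζ = c/c_c = 1620/3154 = 0.5137.
ω_d = ω_n√(1 − ζ²) = 20.29 × √(1 − 0.264) = 17.41 rad/s.

17.4 rad/s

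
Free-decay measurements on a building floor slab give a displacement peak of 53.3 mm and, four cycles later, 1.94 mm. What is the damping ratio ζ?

0.131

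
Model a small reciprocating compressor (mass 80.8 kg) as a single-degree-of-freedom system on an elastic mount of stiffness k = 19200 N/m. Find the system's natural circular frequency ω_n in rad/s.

15.4 rad/s

ω_n = √(k/m) = √(19200/80.8) = √237.6 = 15.42 rad/s.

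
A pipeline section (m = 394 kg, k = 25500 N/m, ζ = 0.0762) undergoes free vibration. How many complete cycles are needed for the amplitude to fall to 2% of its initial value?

9 cycles

Logarithmic decrement δ = 2πζ/√(1 − ζ²) = 2π × 0.07620/√(1 − 0.00581) = 0.4802.
x_n/x₀ = e^(−nδ) ≤ 0.02; take ln: n ≥ ln(1/0.02)/δ = 3.912/0.4802 = 8.147.
So 9 complete cycles are required.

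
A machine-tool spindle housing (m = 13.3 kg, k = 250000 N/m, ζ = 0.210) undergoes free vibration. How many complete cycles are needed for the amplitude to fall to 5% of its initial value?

Logarithmic decrement δ = 2πζ/√(1 − ζ²) = 2π × 0.2100/√(1 − 0.0441) = 1.350.
x_n/x₀ = e^(−nδ) ≤ 0.05; take ln: n ≥ ln(1/0.05)/δ = 2.996/1.350 = 2.220.
So 3 complete cycles are required.

3 cycles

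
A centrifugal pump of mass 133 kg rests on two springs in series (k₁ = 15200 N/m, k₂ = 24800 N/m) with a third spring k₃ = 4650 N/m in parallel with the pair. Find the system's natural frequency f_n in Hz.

1.64 Hz

Series pair: k_s = k₁k₂/(k₁+k₂) = (15200)(24800)/(15200 + 24800) = 9424 N/m. In parallel with k₃: k_eq = 9424 + 4650 = 14070 N/m.
ω_n = √(k_eq/m) = √(14070/133) = √105.8 = 10.29 rad/s.
f_n = ω_n/(2π) = 10.29/6.283 = 1.637 Hz.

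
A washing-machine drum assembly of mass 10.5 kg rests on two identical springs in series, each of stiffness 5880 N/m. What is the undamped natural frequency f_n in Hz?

Series springs: 1/k_eq = 2/5880, so k_eq = 5880/2 = 2940 N/m.
ω_n = √(k_eq/m) = √(2940/10.5) = √280.0 = 16.73 rad/s.
f_n = ω_n/(2π) = 16.73/6.283 = 2.663 Hz.

2.66 Hz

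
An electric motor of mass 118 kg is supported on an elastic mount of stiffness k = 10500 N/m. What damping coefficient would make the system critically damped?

2230 N·s/m

c_c = 2√(k·m) = 2√(10500 × 118) = 2 × 1113 = 2226 N·s/m.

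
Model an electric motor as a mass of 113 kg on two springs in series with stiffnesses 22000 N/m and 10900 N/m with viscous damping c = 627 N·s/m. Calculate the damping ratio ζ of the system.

Series springs: 1/k_eq = 1/22000 + 1/10900 = 0.0001372, so k_eq = 7289 N/m.
ω_n = √(k_eq/m) = √(7289/113) = 8.031 rad/s.
Critical damping c_c = 2√(k_eq·m) = 2√(7289 × 113) = 1815 N·s/m, so ζ = c/c_c = 627/1815 = 0.3454.

0.345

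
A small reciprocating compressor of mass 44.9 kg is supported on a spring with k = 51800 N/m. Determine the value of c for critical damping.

3050 N·s/m

c_c = 2√(k·m) = 2√(51800 × 44.9) = 2 × 1525 = 3050 N·s/m.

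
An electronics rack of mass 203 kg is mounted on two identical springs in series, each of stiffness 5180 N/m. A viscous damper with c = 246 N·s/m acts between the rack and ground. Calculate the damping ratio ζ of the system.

0.170

Series springs: 1/k_eq = 2/5180, so k_eq = 5180/2 = 2590 N/m.
ω_n = √(k_eq/m) = √(2590/203) = 3.572 rad/s.
Critical damping c_c = 2√(k_eq·m) = 2√(2590 × 203) = 1450 N·s/m, so ζ = c/c_c = 246/1450 = 0.1696.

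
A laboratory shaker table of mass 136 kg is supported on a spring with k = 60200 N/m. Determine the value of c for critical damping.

c_c = 2√(k·m) = 2√(60200 × 136) = 2 × 2861 = 5723 N·s/m.

5720 N·s/m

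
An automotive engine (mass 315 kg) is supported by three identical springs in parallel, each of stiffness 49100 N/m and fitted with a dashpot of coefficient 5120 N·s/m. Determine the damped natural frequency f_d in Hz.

Parallel springs add: k_eq = 3 × 49100 = 147300 N/m.
ω_n = √(k_eq/m) = √(147300/315) = 21.62 rad/s.
Critical damping c_c = 2√(k_eq·m) = 2√(147300 × 315) = 13620 N·s/m, so ζ = c/c_c = 5120/13620 = 0.3758.
ω_d = ω_n√(1 − ζ²) = 21.62 × √(1 − 0.141) = 20.04 rad/s.
f_d = ω_d/(2π) = 3.189 Hz.

3.19 Hz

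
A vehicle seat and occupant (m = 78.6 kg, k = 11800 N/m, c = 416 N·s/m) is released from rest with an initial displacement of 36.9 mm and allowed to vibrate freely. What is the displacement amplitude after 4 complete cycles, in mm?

0.142 mm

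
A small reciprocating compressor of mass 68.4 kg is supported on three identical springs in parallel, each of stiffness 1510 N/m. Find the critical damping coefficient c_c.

1110 N·s/m

Parallel springs add: k_eq = 3 × 1510 = 4530 N/m.
c_c = 2√(k_eq·m) = 2√(4530 × 68.4) = 2 × 556.6 = 1113 N·s/m.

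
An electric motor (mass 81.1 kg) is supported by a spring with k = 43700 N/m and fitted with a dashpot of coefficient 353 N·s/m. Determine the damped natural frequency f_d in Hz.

3.68 Hz

ω_n = √(k/m) = √(43700/81.1) = 23.21 rad/s.
Critical damping c_c = 2√(k·m) = 2√(43700 × 81.1) = 3765 N·s/m, so ζ = c/c_c = 353/3765 = 0.09375.
ω_d = ω_n√(1 − ζ²) = 23.21 × √(1 − 0.00879) = 23.11 rad/s.
f_d = ω_d/(2π) = 3.678 Hz.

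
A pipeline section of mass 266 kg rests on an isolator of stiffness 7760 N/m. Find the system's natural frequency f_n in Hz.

0.860 Hz

ω_n = √(k/m) = √(7760/266) = √29.17 = 5.401 rad/s.
f_n = ω_n/(2π) = 5.401/6.283 = 0.8596 Hz.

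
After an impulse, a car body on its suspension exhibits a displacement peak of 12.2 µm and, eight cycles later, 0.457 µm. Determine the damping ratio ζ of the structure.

Logarithmic decrement δ = (1/n)·ln(x₀/x_n) = (1/8)·ln(12.2/0.457) = (1/8)·ln(26.70) = 0.4106.
ζ = δ/√(4π² + δ²) = 0.4106/√(39.48 + 0.169) = 0.4106/6.297 = 0.06520.

0.0652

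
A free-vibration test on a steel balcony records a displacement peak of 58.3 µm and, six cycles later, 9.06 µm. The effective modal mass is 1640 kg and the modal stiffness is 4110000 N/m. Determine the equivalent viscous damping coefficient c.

Logarithmic decrement δ = (1/n)·ln(x₀/x_n) = (1/6)·ln(58.3/9.06) = (1/6)·ln(6.435) = 0.3103.
ζ = δ/√(4π² + δ²) = 0.3103/√(39.48 + 0.0963) = 0.3103/6.291 = 0.04932.
c = ζ · 2√(km) = 0.04932 × 2√(4110000 × 1640) = 0.04932 × 164200 = 8099 N·s/m.

8100 N·s/m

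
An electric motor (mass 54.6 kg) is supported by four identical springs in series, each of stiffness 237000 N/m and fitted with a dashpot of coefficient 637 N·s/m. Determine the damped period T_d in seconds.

Series springs: 1/k_eq = 4/237000, so k_eq = 237000/4 = 59250 N/m.
ω_n = √(k_eq/m) = √(59250/54.6) = 32.94 rad/s.
Critical damping c_c = 2√(k_eq·m) = 2√(59250 × 54.6) = 3597 N·s/m, so ζ = c/c_c = 637/3597 = 0.1771.
ω_d = ω_n√(1 − ζ²) = 32.94 × √(1 − 0.0314) = 32.42 rad/s.
T_d = 2π/ω_d = 0.1938 s.

0.194 s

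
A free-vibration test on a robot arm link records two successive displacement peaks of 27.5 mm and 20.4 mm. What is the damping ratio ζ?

Logarithmic decrement δ = (1/n)·ln(x₀/x_n) = (1/1)·ln(27.5/20.4) = (1/1)·ln(1.348) = 0.2987.
ζ = δ/√(4π² + δ²) = 0.2987/√(39.48 + 0.0892) = 0.2987/6.290 = 0.04748.

0.0475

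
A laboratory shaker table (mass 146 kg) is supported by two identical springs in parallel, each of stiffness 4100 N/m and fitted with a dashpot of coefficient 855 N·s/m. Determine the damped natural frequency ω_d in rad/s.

6.90 rad/s

Parallel springs add: k_eq = 2 × 4100 = 8200 N/m.
ω_n = √(k_eq/m) = √(8200/146) = 7.494 rad/s.
Critical damping c_c = 2√(k_eq·m) = 2√(8200 × 146) = 2188 N·s/m, so ζ = c/c_c = 855/2188 = 0.3907.
ω_d = ω_n√(1 − ζ²) = 7.494 × √(1 − 0.153) = 6.899 rad/s.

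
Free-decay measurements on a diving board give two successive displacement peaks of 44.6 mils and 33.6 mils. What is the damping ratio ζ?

Logarithmic decrement δ = (1/n)·ln(x₀/x_n) = (1/1)·ln(44.6/33.6) = (1/1)·ln(1.327) = 0.2832.
ζ = δ/√(4π² + δ²) = 0.2832/√(39.48 + 0.0802) = 0.2832/6.290 = 0.04503.

0.0450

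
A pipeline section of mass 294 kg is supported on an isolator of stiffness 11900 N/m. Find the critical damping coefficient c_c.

3740 N·s/m

c_c = 2√(k·m) = 2√(11900 × 294) = 2 × 1870 = 3741 N·s/m.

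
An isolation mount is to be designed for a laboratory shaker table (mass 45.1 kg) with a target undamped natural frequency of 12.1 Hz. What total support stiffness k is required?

ω_n = 2πf_n = 2π × 12.1 = 76.03 rad/s.
k = m·ω_n² = 45.1 × 76.03² = 45.1 × 5780 = 260700 N/m.

261000 N/m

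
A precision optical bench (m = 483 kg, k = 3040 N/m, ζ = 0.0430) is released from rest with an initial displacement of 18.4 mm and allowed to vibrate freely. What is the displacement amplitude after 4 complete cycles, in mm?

Logarithmic decrement δ = 2πζ/√(1 − ζ²) = 2π × 0.04300/√(1 − 0.00185) = 0.2704.
After n cycles, x_n/x₀ = e^(−nδ), so x_4 = 18.4 × e^(−4 × 0.2704) = 18.4 × 0.3390 = 6.238 mm.

6.24 mm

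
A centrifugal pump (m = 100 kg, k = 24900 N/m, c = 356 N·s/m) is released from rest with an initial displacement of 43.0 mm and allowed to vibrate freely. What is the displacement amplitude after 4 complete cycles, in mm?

2.48 mm

ζ = c/(2√(km)) = 356/(2√(24900 × 100)) = 356/3156 = 0.1128.
Logarithmic decrement δ = 2πζ/√(1 − ζ²) = 2π × 0.1128/√(1 − 0.0127) = 0.7133.
After n cycles, x_n/x₀ = e^(−nδ), so x_4 = 43.0 × e^(−4 × 0.7133) = 43.0 × 0.05766 = 2.479 mm.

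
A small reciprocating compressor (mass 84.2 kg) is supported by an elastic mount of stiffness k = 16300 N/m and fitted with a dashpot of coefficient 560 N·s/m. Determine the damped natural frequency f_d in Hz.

ω_n = √(k/m) = √(16300/84.2) = 13.91 rad/s.
Critical damping c_c = 2√(k·m) = 2√(16300 × 84.2) = 2343 N·s/m, so ζ = c/c_c = 560/2343 = 0.2390.
ω_d = ω_n√(1 − ζ²) = 13.91 × √(1 − 0.0571) = 13.51 rad/s.
f_d = ω_d/(2π) = 2.150 Hz.

2.15 Hz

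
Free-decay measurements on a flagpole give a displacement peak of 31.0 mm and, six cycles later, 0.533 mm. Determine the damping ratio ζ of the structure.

0.107

Logarithmic decrement δ = (1/n)·ln(x₀/x_n) = (1/6)·ln(31.0/0.533) = (1/6)·ln(58.16) = 0.6772.
ζ = δ/√(4π² + δ²) = 0.6772/√(39.48 + 0.459) = 0.6772/6.320 = 0.1072.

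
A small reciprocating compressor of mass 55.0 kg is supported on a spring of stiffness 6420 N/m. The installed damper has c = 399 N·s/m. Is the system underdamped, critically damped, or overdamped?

c_c = 2√(k·m) = 1188 N·s/m; ζ = c/c_c = 399/1188 = 0.336.
Since ζ < 1 the system is underdamped.

underdamped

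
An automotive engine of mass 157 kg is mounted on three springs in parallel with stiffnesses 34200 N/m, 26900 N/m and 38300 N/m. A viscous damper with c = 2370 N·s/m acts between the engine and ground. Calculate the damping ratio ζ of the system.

0.300

Parallel springs add: k_eq = 34200 + 26900 + 38300 = 99400 N/m.
ω_n = √(k_eq/m) = √(99400/157) = 25.16 rad/s.
Critical damping c_c = 2√(k_eq·m) = 2√(99400 × 157) = 7901 N·s/m, so ζ = c/c_c = 2370/7901 = 0.3000.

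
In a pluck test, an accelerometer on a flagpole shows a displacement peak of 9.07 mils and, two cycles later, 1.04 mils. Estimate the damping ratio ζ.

Logarithmic decrement δ = (1/n)·ln(x₀/x_n) = (1/2)·ln(9.07/1.04) = (1/2)·ln(8.721) = 1.083.
ζ = δ/√(4π² + δ²) = 1.083/√(39.48 + 1.17) = 1.083/6.376 = 0.1698.

0.170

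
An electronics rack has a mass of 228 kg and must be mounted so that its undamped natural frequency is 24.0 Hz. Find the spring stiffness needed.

5180000 N/m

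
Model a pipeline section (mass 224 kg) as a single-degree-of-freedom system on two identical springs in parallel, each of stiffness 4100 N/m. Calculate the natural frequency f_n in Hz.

0.963 Hz

Parallel springs add: k_eq = 2 × 4100 = 8200 N/m.
ω_n = √(k_eq/m) = √(8200/224) = √36.61 = 6.050 rad/s.
f_n = ω_n/(2π) = 6.050/6.283 = 0.9629 Hz.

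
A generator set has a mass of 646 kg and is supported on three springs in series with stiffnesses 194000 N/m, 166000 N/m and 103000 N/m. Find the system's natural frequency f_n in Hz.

Series springs: 1/k_eq = 1/194000 + 1/166000 + 1/103000 = 2.089×10^-5, so k_eq = 47880 N/m.
ω_n = √(k_eq/m) = √(47880/646) = √74.11 = 8.609 rad/s.
f_n = ω_n/(2π) = 8.609/6.283 = 1.370 Hz.

1.37 Hz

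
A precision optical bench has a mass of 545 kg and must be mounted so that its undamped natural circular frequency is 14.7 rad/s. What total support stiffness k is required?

118000 N/m

k = m·ω_n² = 545 × 14.70² = 545 × 216.1 = 117800 N/m.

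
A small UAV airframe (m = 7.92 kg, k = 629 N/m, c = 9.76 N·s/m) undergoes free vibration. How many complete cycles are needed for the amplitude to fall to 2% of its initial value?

9 cycles

ζ = c/(2√(km)) = 9.76/(2√(629 × 7.92)) = 9.76/141.2 = 0.06914.
Logarithmic decrement δ = 2πζ/√(1 − ζ²) = 2π × 0.06914/√(1 − 0.00478) = 0.4355.
x_n/x₀ = e^(−nδ) ≤ 0.02; take ln: n ≥ ln(1/0.02)/δ = 3.912/0.4355 = 8.984.
So 9 complete cycles are required.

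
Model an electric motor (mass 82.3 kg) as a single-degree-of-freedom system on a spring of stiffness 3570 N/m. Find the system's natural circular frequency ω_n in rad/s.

6.59 rad/s

ω_n = √(k/m) = √(3570/82.3) = √43.38 = 6.586 rad/s.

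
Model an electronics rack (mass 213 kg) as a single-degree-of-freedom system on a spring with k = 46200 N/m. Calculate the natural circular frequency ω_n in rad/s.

14.7 rad/s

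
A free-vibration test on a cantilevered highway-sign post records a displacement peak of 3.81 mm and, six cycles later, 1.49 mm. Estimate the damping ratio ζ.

Logarithmic decrement δ = (1/n)·ln(x₀/x_n) = (1/6)·ln(3.81/1.49) = (1/6)·ln(2.557) = 0.1565.
ζ = δ/√(4π² + δ²) = 0.1565/√(39.48 + 0.0245) = 0.1565/6.285 = 0.02490.

0.0249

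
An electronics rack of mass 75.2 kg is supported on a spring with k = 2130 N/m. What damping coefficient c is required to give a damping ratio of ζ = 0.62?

c_c = 2√(k·m) = 2√(2130 × 75.2) = 800.4 N·s/m.
c = ζ·c_c = 0.62 × 800.4 = 496.3 N·s/m.

496 N·s/m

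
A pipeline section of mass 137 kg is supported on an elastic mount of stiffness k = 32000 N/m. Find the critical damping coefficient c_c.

4190 N·s/m

c_c = 2√(k·m) = 2√(32000 × 137) = 2 × 2094 = 4188 N·s/m.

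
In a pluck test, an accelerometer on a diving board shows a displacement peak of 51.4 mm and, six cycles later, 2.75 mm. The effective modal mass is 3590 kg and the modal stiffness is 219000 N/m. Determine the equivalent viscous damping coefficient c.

4340 N·s/m

Logarithmic decrement δ = (1/n)·ln(x₀/x_n) = (1/6)·ln(51.4/2.75) = (1/6)·ln(18.69) = 0.4880.
ζ = δ/√(4π² + δ²) = 0.4880/√(39.48 + 0.238) = 0.4880/6.302 = 0.07744.
c = ζ · 2√(km) = 0.07744 × 2√(219000 × 3590) = 0.07744 × 56080 = 4342 N·s/m.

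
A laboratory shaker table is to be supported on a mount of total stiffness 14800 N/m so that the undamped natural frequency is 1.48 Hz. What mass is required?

ω_n = 2πf_n = 2π × 1.48 = 9.299 rad/s.
m = k/ω_n² = 14800/9.299² = 14800/86.47 = 171.2 kg.

171 kg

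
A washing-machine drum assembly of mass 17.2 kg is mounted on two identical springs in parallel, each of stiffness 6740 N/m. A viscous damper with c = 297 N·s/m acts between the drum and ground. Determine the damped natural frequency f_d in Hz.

4.24 Hz

Parallel springs add: k_eq = 2 × 6740 = 13480 N/m.
ω_n = √(k_eq/m) = √(13480/17.2) = 28.00 rad/s.
Critical damping c_c = 2√(k_eq·m) = 2√(13480 × 17.2) = 963.0 N·s/m, so ζ = c/c_c = 297/963.0 = 0.3084.
ω_d = ω_n√(1 − ζ²) = 28.00 × √(1 − 0.0951) = 26.63 rad/s.
f_d = ω_d/(2π) = 4.238 Hz.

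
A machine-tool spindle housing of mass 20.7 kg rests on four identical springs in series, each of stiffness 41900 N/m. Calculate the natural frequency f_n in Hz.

3.58 Hz

Series springs: 1/k_eq = 4/41900, so k_eq = 41900/4 = 10480 N/m.
ω_n = √(k_eq/m) = √(10480/20.7) = √506.0 = 22.50 rad/s.
f_n = ω_n/(2π) = 22.50/6.283 = 3.580 Hz.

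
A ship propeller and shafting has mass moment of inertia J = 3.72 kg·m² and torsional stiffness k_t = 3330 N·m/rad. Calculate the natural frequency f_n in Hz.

4.76 Hz

ω_n = √(k_t/J) = √(3330/3.72) = √895.2 = 29.92 rad/s.
f_n = ω_n/(2π) = 29.92/6.283 = 4.762 Hz.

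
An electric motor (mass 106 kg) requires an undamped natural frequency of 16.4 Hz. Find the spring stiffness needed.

1130000 N/m

ω_n = 2πf_n = 2π × 16.4 = 103.0 rad/s.
k = m·ω_n² = 106 × 103.0² = 106 × 10620 = 1126000 N/m.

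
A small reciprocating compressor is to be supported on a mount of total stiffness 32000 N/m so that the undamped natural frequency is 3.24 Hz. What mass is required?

ω_n = 2πf_n = 2π × 3.24 = 20.36 rad/s.
m = k/ω_n² = 32000/20.36² = 32000/414.4 = 77.21 kg.

77.2 kg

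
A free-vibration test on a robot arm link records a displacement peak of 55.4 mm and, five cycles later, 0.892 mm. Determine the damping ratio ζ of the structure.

0.130

Logarithmic decrement δ = (1/n)·ln(x₀/x_n) = (1/5)·ln(55.4/0.892) = (1/5)·ln(62.11) = 0.8258.
ζ = δ/√(4π² + δ²) = 0.8258/√(39.48 + 0.682) = 0.8258/6.337 = 0.1303.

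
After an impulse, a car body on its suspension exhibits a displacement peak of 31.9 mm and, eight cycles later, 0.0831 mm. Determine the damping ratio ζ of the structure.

Logarithmic decrement δ = (1/n)·ln(x₀/x_n) = (1/8)·ln(31.9/0.0831) = (1/8)·ln(383.9) = 0.7438.
ζ = δ/√(4π² + δ²) = 0.7438/√(39.48 + 0.553) = 0.7438/6.327 = 0.1176.

0.118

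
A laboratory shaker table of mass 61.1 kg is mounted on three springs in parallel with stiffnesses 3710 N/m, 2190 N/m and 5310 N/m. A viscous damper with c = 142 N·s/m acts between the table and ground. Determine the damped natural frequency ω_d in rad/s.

Parallel springs add: k_eq = 3710 + 2190 + 5310 = 11210 N/m.
ω_n = √(k_eq/m) = √(11210/61.1) = 13.55 rad/s.
Critical damping c_c = 2√(k_eq·m) = 2√(11210 × 61.1) = 1655 N·s/m, so ζ = c/c_c = 142/1655 = 0.08579.
ω_d = ω_n√(1 − ζ²) = 13.55 × √(1 − 0.00736) = 13.50 rad/s.

13.5 rad/s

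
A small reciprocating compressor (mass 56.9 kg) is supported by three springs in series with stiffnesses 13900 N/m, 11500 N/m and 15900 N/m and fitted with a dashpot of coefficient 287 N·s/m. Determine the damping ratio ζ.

Series springs: 1/k_eq = 1/13900 + 1/11500 + 1/15900 = 0.0002218, so k_eq = 4509 N/m.
ω_n = √(k_eq/m) = √(4509/56.9) = 8.902 rad/s.
Critical damping c_c = 2√(k_eq·m) = 2√(4509 × 56.9) = 1013 N·s/m, so ζ = c/c_c = 287/1013 = 0.2833.

0.283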